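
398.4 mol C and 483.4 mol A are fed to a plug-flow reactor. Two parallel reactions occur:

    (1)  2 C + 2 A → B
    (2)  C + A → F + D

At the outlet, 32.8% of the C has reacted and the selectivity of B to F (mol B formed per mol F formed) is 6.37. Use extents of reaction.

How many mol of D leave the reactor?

Conversion of C: C consumed = 0.328 × 398.4 = 130.7 mol = 2ξ₁ + 1ξ₂.
Selectivity: 1ξ₁ / (1ξ₂) = 6.37 → ξ₁ = 6.37 ξ₂.
Substitute: (2·6.37 + 1) ξ₂ = 130.7 → ξ₂ = 9.511 mol, ξ₁ = 60.58 mol.
Outlet amounts (n = n₀ + Σ ν·ξ):
  C: 398.4 − 2(60.58) − 1(9.511) = 267.7
  A: 483.4 − 2(60.58) − 1(9.511) = 352.7
  B: 0 + 1(60.58) = 60.58
  F: 0 + 1(9.511) = 9.511
  D: 0 + 1(9.511) = 9.511

9.51 mol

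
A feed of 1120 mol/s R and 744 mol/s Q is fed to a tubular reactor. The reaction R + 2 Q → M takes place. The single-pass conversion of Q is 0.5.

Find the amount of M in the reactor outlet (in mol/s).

Q reacted = 0.5 × 744 = 372 mol/s; ν_Q = −2, so ξ = 372/2 = 186 mol/s.
Outlet amounts (n = n₀ + ν ξ):
  R: 1120 − 1(186) = 934
  Q: 744 − 2(186) = 372
  M: 0 + 1(186) = 186

186 mol/s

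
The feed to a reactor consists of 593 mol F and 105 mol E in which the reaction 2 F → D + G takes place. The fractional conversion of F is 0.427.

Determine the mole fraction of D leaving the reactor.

0.181

F reacted = 0.427 × 593 = 253.2 mol; ν_F = −2, so ξ = 253.2/2 = 126.6 mol.
Outlet amounts (n = n₀ + ν ξ):
  F: 593 − 2(126.6) = 339.8
  D: 0 + 1(126.6) = 126.6
  G: 0 + 1(126.6) = 126.6
  E: 105 (inert)
Total out = 698 mol; y_D = 126.6 / 698 = 0.1814.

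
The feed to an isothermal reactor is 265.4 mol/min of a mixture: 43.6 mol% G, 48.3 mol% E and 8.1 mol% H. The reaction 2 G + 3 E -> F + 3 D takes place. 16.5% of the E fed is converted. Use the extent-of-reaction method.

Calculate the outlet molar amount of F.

7.05 mol/min

E reacted = 0.165 × 128.2 = 21.15 mol/min; ν_E = −3, so ξ = 21.15/3 = 7.05 mol/min.
Outlet amounts (n = n₀ + ν ξ):
  G: 115.7 − 2(7.05) = 101.6
  E: 128.2 − 3(7.05) = 107
  F: 0 + 1(7.05) = 7.05
  D: 0 + 3(7.05) = 21.15
  H: 21.5 (inert)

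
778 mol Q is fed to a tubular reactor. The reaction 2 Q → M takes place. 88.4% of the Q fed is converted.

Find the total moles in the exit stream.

434 mol

Q reacted = 0.884 × 778 = 687.8 mol; ν_Q = −2, so ξ = 687.8/2 = 343.9 mol.
Outlet amounts (n = n₀ + ν ξ):
  Q: 778 − 2(343.9) = 90.25
  M: 0 + 1(343.9) = 343.9
Total out = 90.25 + 343.9 = 434.1 mol.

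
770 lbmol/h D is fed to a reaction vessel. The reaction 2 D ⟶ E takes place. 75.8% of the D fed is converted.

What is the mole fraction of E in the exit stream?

0.61

D reacted = 0.758 × 770 = 583.7 lbmol/h; ν_D = −2, so ξ = 583.7/2 = 291.8 lbmol/h.
Outlet amounts (n = n₀ + ν ξ):
  D: 770 − 2(291.8) = 186.3
  E: 0 + 1(291.8) = 291.8
Total out = 478.2 lbmol/h; y_E = 291.8 / 478.2 = 0.6103.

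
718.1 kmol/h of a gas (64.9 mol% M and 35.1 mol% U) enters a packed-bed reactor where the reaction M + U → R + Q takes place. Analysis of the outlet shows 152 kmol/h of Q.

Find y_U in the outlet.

For Q: n = n₀ + 1ξ → 152 = 0 + 1ξ, giving ξ = 152 kmol/h.
Outlet amounts (n = n₀ + ν ξ):
  M: 466 − 1(152) = 314
  U: 252.1 − 1(152) = 100.1
  R: 0 + 1(152) = 152
  Q: 0 + 1(152) = 152
Total out = 718.1 kmol/h; y_U = 100.1 / 718.1 = 0.1393.

0.139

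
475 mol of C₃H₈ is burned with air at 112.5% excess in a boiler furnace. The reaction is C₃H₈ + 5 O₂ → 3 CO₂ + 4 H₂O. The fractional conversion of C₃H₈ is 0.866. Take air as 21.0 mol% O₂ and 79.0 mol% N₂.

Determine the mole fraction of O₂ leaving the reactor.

Stoichiometric O₂ = 5 × 475 = 2375 mol; O₂ fed = 2375 × 2.125 = 5047 mol.
N₂ fed = 5047 × 79/21 = 18990 mol.
Fuel reacted = 0.866 × 475 → ξ = 411.4 mol.
Outlet (n = n₀ + ν ξ):
  C₃H₈: 475 − 1(411.4) = 63.65
  O₂: 5047 − 5(411.4) = 2990
  N₂: 18990 (inert)
  CO₂: 0 + 3(411.4) = 1234
  H₂O: 0 + 4(411.4) = 1645
Total out = 24920 mol; y_O₂ = 2990 / 24920 = 0.12.

0.12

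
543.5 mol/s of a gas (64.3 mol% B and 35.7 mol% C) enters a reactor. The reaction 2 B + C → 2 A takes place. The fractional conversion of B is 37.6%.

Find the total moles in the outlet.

B reacted = 0.376 × 349.5 = 131.4 mol/s; ν_B = −2, so ξ = 131.4/2 = 65.7 mol/s.
Outlet amounts (n = n₀ + ν ξ):
  B: 349.5 − 2(65.7) = 218.1
  C: 194 − 1(65.7) = 128.3
  A: 0 + 2(65.7) = 131.4
Total out = 218.1 + 128.3 + 131.4 = 477.8 mol/s.

478 mol/s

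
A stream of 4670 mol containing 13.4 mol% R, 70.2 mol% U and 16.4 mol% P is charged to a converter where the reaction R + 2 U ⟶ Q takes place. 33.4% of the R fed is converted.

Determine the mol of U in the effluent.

2860 mol

R reacted = 0.334 × 625.8 = 209 mol; ν_R = −1, so ξ = 209/1 = 209 mol.
Outlet amounts (n = n₀ + ν ξ):
  R: 625.8 − 1(209) = 416.8
  U: 3278 − 2(209) = 2860
  Q: 0 + 1(209) = 209
  P: 765.9 (inert)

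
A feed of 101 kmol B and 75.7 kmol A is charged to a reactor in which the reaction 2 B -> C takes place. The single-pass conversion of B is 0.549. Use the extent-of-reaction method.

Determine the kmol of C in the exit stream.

27.7 kmol

B reacted = 0.549 × 101 = 55.45 kmol; ν_B = −2, so ξ = 55.45/2 = 27.72 kmol.
Outlet amounts (n = n₀ + ν ξ):
  B: 101 − 2(27.72) = 45.55
  C: 0 + 1(27.72) = 27.72
  A: 75.7 (inert)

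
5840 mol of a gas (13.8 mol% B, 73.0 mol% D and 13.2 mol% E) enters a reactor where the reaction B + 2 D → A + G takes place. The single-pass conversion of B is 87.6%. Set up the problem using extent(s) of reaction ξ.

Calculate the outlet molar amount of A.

706 mol

B reacted = 0.876 × 805.9 = 706 mol; ν_B = −1, so ξ = 706/1 = 706 mol.
Outlet amounts (n = n₀ + ν ξ):
  B: 805.9 − 1(706) = 99.93
  D: 4263 − 2(706) = 2851
  A: 0 + 1(706) = 706
  G: 0 + 1(706) = 706
  E: 770.9 (inert)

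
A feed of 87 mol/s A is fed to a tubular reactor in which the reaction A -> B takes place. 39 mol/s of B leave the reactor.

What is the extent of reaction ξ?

For B: n = n₀ + 1ξ → 39 = 0 + 1ξ, giving ξ = 39 mol/s.
Outlet amounts (n = n₀ + ν ξ):
  A: 87 − 1(39) = 48
  B: 0 + 1(39) = 39

ξ = 39 mol/s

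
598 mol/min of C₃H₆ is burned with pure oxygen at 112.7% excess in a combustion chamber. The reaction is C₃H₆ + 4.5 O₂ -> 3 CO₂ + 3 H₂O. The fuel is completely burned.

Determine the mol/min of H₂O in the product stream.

Stoichiometric O₂ = 4.5 × 598 = 2691 mol/min; O₂ fed = 2691 × 2.127 = 5724 mol/min.
Fuel reacted = 1 × 598 → ξ = 598 mol/min.
Outlet (n = n₀ + ν ξ):
  C₃H₆: 598 − 1(598) = 0
  O₂: 5724 − 4.5(598) = 3033
  CO₂: 0 + 3(598) = 1794
  H₂O: 0 + 3(598) = 1794

1790 mol/min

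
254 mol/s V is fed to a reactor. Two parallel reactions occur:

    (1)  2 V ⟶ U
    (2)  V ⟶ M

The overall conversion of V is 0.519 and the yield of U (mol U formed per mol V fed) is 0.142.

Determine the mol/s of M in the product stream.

59.7 mol/s

Yield of U: 1ξ₁ / 254 = 0.142 → ξ₁ = 36.07 mol/s.
Conversion of V: 2ξ₁ + 1ξ₂ = 0.519 × 254 = 131.8 → ξ₂ = 59.69 mol/s.
Outlet amounts (n = n₀ + Σ ν·ξ):
  V: 254 − 2(36.07) − 1(59.69) = 122.2
  U: 0 + 1(36.07) = 36.07
  M: 0 + 1(59.69) = 59.69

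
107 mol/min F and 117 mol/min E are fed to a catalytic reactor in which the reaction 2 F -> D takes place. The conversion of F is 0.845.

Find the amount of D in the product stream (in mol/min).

F reacted = 0.845 × 107 = 90.41 mol/min; ν_F = −2, so ξ = 90.41/2 = 45.21 mol/min.
Outlet amounts (n = n₀ + ν ξ):
  F: 107 − 2(45.21) = 16.59
  D: 0 + 1(45.21) = 45.21
  E: 117 (inert)

45.2 mol/min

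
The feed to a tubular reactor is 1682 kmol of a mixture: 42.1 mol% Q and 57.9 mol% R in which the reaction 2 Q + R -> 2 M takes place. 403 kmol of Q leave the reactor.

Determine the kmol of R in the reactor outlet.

For Q: n = n₀ − 2ξ → 403 = 708.1 − 2ξ, giving ξ = 152.6 kmol.
Outlet amounts (n = n₀ + ν ξ):
  Q: 708.1 − 2(152.6) = 403
  R: 973.9 − 1(152.6) = 821.3
  M: 0 + 2(152.6) = 305.1

821 kmol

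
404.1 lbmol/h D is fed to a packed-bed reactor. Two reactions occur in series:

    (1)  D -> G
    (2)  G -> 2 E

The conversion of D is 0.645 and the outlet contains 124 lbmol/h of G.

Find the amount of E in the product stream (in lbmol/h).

Conversion of D: D consumed = 1ξ₁ = 0.645 × 404.1 → ξ₁ = 260.6 lbmol/h.
G balance: n_G = 0 + 1ξ₁ − 1ξ₂ = 124 → ξ₂ = (1·260.6 − 124)/1 = 136.6 lbmol/h.
Outlet amounts (n = n₀ + Σ ν·ξ):
  D: 404.1 − 1(260.6) = 143.5
  G: 0 + 1(260.6) − 1(136.6) = 124
  E: 0 + 2(136.6) = 273.3

273 lbmol/h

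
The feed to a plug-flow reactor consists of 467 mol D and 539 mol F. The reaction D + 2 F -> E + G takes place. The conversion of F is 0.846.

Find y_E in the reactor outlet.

F reacted = 0.846 × 539 = 456 mol; ν_F = −2, so ξ = 456/2 = 228 mol.
Outlet amounts (n = n₀ + ν ξ):
  D: 467 − 1(228) = 239
  F: 539 − 2(228) = 83.01
  E: 0 + 1(228) = 228
  G: 0 + 1(228) = 228
Total out = 778 mol; y_E = 228 / 778 = 0.2931.

0.293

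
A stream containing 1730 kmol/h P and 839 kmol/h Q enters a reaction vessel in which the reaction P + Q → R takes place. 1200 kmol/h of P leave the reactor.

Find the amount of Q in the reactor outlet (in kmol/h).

For P: n = n₀ − 1ξ → 1200 = 1730 − 1ξ, giving ξ = 530 kmol/h.
Outlet amounts (n = n₀ + ν ξ):
  P: 1730 − 1(530) = 1200
  Q: 839 − 1(530) = 309
  R: 0 + 1(530) = 530

309 kmol/h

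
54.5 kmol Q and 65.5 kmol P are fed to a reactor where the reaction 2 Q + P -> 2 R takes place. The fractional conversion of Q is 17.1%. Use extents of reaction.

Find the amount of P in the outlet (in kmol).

Q reacted = 0.171 × 54.5 = 9.32 kmol; ν_Q = −2, so ξ = 9.32/2 = 4.66 kmol.
Outlet amounts (n = n₀ + ν ξ):
  Q: 54.5 − 2(4.66) = 45.18
  P: 65.5 − 1(4.66) = 60.84
  R: 0 + 2(4.66) = 9.32

60.8 kmol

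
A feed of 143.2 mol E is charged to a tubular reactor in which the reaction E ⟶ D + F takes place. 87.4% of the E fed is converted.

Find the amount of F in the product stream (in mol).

E reacted = 0.874 × 143.2 = 125.2 mol; ν_E = −1, so ξ = 125.2/1 = 125.2 mol.
Outlet amounts (n = n₀ + ν ξ):
  E: 143.2 − 1(125.2) = 18.04
  D: 0 + 1(125.2) = 125.2
  F: 0 + 1(125.2) = 125.2

125 mol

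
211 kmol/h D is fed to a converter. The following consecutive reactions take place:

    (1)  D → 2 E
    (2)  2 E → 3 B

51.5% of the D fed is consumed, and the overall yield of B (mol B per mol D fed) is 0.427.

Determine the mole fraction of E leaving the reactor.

0.45

Conversion of D: D consumed = 1ξ₁ = 0.515 × 211 → ξ₁ = 108.7 kmol/h.
Yield of B: 3ξ₂ / 211 = 0.427 → ξ₂ = 30.03 kmol/h.
Outlet amounts (n = n₀ + Σ ν·ξ):
  D: 211 − 1(108.7) = 102.3
  E: 0 + 2(108.7) − 2(30.03) = 157.3
  B: 0 + 3(30.03) = 90.1
Total out = 349.7 kmol/h; y_E = 157.3 / 349.7 = 0.4497.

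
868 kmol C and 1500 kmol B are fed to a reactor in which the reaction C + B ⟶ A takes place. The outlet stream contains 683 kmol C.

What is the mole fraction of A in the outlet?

0.0847

For C: n = n₀ − 1ξ → 683 = 868 − 1ξ, giving ξ = 185 kmol.
Outlet amounts (n = n₀ + ν ξ):
  C: 868 − 1(185) = 683
  B: 1500 − 1(185) = 1315
  A: 0 + 1(185) = 185
Total out = 2183 kmol; y_A = 185 / 2183 = 0.08475.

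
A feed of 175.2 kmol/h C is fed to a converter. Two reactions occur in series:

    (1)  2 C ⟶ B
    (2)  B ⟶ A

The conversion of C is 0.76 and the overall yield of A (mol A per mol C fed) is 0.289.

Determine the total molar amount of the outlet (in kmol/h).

Conversion of C: C consumed = 2ξ₁ = 0.76 × 175.2 → ξ₁ = 66.58 kmol/h.
Yield of A: 1ξ₂ / 175.2 = 0.289 → ξ₂ = 50.63 kmol/h.
Outlet amounts (n = n₀ + Σ ν·ξ):
  C: 175.2 − 2(66.58) = 42.05
  B: 0 + 1(66.58) − 1(50.63) = 15.94
  A: 0 + 1(50.63) = 50.63
Total out = 42.05 + 15.94 + 50.63 = 108.6 kmol/h.

109 kmol/h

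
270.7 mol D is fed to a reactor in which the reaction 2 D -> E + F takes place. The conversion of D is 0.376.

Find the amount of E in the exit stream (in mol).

50.9 mol

D reacted = 0.376 × 270.7 = 101.8 mol; ν_D = −2, so ξ = 101.8/2 = 50.89 mol.
Outlet amounts (n = n₀ + ν ξ):
  D: 270.7 − 2(50.89) = 168.9
  E: 0 + 1(50.89) = 50.89
  F: 0 + 1(50.89) = 50.89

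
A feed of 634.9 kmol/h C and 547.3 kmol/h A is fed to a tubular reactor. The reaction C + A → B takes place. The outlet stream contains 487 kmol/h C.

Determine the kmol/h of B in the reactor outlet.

148 kmol/h

For C: n = n₀ − 1ξ → 487 = 634.9 − 1ξ, giving ξ = 147.9 kmol/h.
Outlet amounts (n = n₀ + ν ξ):
  C: 634.9 − 1(147.9) = 487
  A: 547.3 − 1(147.9) = 399.4
  B: 0 + 1(147.9) = 147.9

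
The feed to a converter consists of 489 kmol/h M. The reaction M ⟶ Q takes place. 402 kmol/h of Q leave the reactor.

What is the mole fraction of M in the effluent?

For Q: n = n₀ + 1ξ → 402 = 0 + 1ξ, giving ξ = 402 kmol/h.
Outlet amounts (n = n₀ + ν ξ):
  M: 489 − 1(402) = 87
  Q: 0 + 1(402) = 402
Total out = 489 kmol/h; y_M = 87 / 489 = 0.1779.

0.178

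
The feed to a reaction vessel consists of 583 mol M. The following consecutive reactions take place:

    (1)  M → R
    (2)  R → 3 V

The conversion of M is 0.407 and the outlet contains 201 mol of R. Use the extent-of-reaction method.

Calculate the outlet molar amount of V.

Conversion of M: M consumed = 1ξ₁ = 0.407 × 583 → ξ₁ = 237.3 mol.
R balance: n_R = 0 + 1ξ₁ − 1ξ₂ = 201 → ξ₂ = (1·237.3 − 201)/1 = 36.28 mol.
Outlet amounts (n = n₀ + Σ ν·ξ):
  M: 583 − 1(237.3) = 345.7
  R: 0 + 1(237.3) − 1(36.28) = 201
  V: 0 + 3(36.28) = 108.8

109 mol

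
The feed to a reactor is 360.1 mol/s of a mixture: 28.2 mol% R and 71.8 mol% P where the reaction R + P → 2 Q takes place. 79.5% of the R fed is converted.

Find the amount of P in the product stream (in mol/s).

178 mol/s

R reacted = 0.795 × 101.5 = 80.73 mol/s; ν_R = −1, so ξ = 80.73/1 = 80.73 mol/s.
Outlet amounts (n = n₀ + ν ξ):
  R: 101.5 − 1(80.73) = 20.82
  P: 258.6 − 1(80.73) = 177.8
  Q: 0 + 2(80.73) = 161.5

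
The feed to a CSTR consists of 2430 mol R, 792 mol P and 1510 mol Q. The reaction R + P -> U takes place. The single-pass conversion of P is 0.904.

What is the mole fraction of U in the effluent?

0.178

P reacted = 0.904 × 792 = 716 mol; ν_P = −1, so ξ = 716/1 = 716 mol.
Outlet amounts (n = n₀ + ν ξ):
  R: 2430 − 1(716) = 1714
  P: 792 − 1(716) = 76.03
  U: 0 + 1(716) = 716
  Q: 1510 (inert)
Total out = 4016 mol; y_U = 716 / 4016 = 0.1783.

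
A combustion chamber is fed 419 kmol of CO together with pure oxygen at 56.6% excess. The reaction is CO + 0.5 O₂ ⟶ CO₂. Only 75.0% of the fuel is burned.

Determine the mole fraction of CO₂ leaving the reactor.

Stoichiometric O₂ = 0.5 × 419 = 209.5 kmol; O₂ fed = 209.5 × 1.566 = 328.1 kmol.
Fuel reacted = 0.75 × 419 → ξ = 314.2 kmol.
Outlet (n = n₀ + ν ξ):
  CO: 419 − 1(314.2) = 104.8
  O₂: 328.1 − 0.5(314.2) = 171
  CO₂: 0 + 1(314.2) = 314.2
Total out = 590 kmol; y_CO₂ = 314.2 / 590 = 0.5327.

0.533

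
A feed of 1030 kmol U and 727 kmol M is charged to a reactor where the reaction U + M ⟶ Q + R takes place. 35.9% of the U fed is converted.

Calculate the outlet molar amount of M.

U reacted = 0.359 × 1030 = 369.8 kmol; ν_U = −1, so ξ = 369.8/1 = 369.8 kmol.
Outlet amounts (n = n₀ + ν ξ):
  U: 1030 − 1(369.8) = 660.2
  M: 727 − 1(369.8) = 357.2
  Q: 0 + 1(369.8) = 369.8
  R: 0 + 1(369.8) = 369.8

357 kmol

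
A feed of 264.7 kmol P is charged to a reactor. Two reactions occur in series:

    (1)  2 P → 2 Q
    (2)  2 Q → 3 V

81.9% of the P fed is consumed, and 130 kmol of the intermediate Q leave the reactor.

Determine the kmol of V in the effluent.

Conversion of P: P consumed = 2ξ₁ = 0.819 × 264.7 → ξ₁ = 108.4 kmol.
Q balance: n_Q = 0 + 2ξ₁ − 2ξ₂ = 130 → ξ₂ = (2·108.4 − 130)/2 = 43.39 kmol.
Outlet amounts (n = n₀ + Σ ν·ξ):
  P: 264.7 − 2(108.4) = 47.91
  Q: 0 + 2(108.4) − 2(43.39) = 130
  V: 0 + 3(43.39) = 130.2

130 kmol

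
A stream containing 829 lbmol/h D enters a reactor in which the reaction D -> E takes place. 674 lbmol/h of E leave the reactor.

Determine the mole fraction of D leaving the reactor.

For E: n = n₀ + 1ξ → 674 = 0 + 1ξ, giving ξ = 674 lbmol/h.
Outlet amounts (n = n₀ + ν ξ):
  D: 829 − 1(674) = 155
  E: 0 + 1(674) = 674
Total out = 829 lbmol/h; y_D = 155 / 829 = 0.187.

0.187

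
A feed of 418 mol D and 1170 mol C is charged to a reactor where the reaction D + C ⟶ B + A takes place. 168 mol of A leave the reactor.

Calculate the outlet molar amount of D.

For A: n = n₀ + 1ξ → 168 = 0 + 1ξ, giving ξ = 168 mol.
Outlet amounts (n = n₀ + ν ξ):
  D: 418 − 1(168) = 250
  C: 1170 − 1(168) = 1002
  B: 0 + 1(168) = 168
  A: 0 + 1(168) = 168

250 mol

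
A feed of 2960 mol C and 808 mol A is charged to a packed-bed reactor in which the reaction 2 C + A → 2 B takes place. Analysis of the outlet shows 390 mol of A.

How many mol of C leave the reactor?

2120 mol

For A: n = n₀ − 1ξ → 390 = 808 − 1ξ, giving ξ = 418 mol.
Outlet amounts (n = n₀ + ν ξ):
  C: 2960 − 2(418) = 2124
  A: 808 − 1(418) = 390
  B: 0 + 2(418) = 836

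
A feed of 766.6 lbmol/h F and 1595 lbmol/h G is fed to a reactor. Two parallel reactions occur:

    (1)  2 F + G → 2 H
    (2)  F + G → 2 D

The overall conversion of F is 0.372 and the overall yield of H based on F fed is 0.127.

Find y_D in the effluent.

Yield of H: 2ξ₁ / 766.6 = 0.127 → ξ₁ = 48.68 lbmol/h.
Conversion of F: 2ξ₁ + 1ξ₂ = 0.372 × 766.6 = 285.2 → ξ₂ = 187.8 lbmol/h.
Outlet amounts (n = n₀ + Σ ν·ξ):
  F: 766.6 − 2(48.68) − 1(187.8) = 481.4
  G: 1595 − 1(48.68) − 1(187.8) = 1359
  H: 0 + 2(48.68) = 97.36
  D: 0 + 2(187.8) = 375.6
Total out = 2313 lbmol/h; y_D = 375.6 / 2313 = 0.1624.

0.162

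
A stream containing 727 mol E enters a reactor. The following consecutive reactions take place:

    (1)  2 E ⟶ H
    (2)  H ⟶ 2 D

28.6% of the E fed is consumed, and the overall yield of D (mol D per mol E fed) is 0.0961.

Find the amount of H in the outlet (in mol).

Conversion of E: E consumed = 2ξ₁ = 0.286 × 727 → ξ₁ = 104 mol.
Yield of D: 2ξ₂ / 727 = 0.0961 → ξ₂ = 34.93 mol.
Outlet amounts (n = n₀ + Σ ν·ξ):
  E: 727 − 2(104) = 519.1
  H: 0 + 1(104) − 1(34.93) = 69.03
  D: 0 + 2(34.93) = 69.86

69 mol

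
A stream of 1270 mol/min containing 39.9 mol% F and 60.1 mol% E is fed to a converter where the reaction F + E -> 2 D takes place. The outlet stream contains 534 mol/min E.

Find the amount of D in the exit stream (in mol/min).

For E: n = n₀ − 1ξ → 534 = 763.3 − 1ξ, giving ξ = 229.3 mol/min.
Outlet amounts (n = n₀ + ν ξ):
  F: 506.7 − 1(229.3) = 277.5
  E: 763.3 − 1(229.3) = 534
  D: 0 + 2(229.3) = 458.5

459 mol/min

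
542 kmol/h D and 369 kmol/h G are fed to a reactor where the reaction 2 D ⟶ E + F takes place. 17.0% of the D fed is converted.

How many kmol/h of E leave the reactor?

D reacted = 0.17 × 542 = 92.14 kmol/h; ν_D = −2, so ξ = 92.14/2 = 46.07 kmol/h.
Outlet amounts (n = n₀ + ν ξ):
  D: 542 − 2(46.07) = 449.9
  E: 0 + 1(46.07) = 46.07
  F: 0 + 1(46.07) = 46.07
  G: 369 (inert)

46.1 kmol/h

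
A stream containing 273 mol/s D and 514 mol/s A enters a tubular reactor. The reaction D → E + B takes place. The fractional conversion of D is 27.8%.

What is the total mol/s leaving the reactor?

863 mol/s

D reacted = 0.278 × 273 = 75.89 mol/s; ν_D = −1, so ξ = 75.89/1 = 75.89 mol/s.
Outlet amounts (n = n₀ + ν ξ):
  D: 273 − 1(75.89) = 197.1
  E: 0 + 1(75.89) = 75.89
  B: 0 + 1(75.89) = 75.89
  A: 514 (inert)
Total out = 197.1 + 75.89 + 75.89 + 514 = 862.9 mol/s.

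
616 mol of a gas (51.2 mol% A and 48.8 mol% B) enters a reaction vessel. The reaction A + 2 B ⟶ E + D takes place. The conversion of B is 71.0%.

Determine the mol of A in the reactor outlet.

B reacted = 0.71 × 300.6 = 213.4 mol; ν_B = −2, so ξ = 213.4/2 = 106.7 mol.
Outlet amounts (n = n₀ + ν ξ):
  A: 315.4 − 1(106.7) = 208.7
  B: 300.6 − 2(106.7) = 87.18
  E: 0 + 1(106.7) = 106.7
  D: 0 + 1(106.7) = 106.7

209 mol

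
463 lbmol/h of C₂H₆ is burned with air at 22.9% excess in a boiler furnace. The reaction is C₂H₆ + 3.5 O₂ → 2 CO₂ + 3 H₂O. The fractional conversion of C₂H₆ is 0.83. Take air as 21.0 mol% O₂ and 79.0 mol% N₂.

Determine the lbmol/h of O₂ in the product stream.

Stoichiometric O₂ = 3.5 × 463 = 1620 lbmol/h; O₂ fed = 1620 × 1.229 = 1992 lbmol/h.
N₂ fed = 1992 × 79/21 = 7492 lbmol/h.
Fuel reacted = 0.83 × 463 → ξ = 384.3 lbmol/h.
Outlet (n = n₀ + ν ξ):
  C₂H₆: 463 − 1(384.3) = 78.71
  O₂: 1992 − 3.5(384.3) = 646.6
  N₂: 7492 (inert)
  CO₂: 0 + 2(384.3) = 768.6
  H₂O: 0 + 3(384.3) = 1153

647 lbmol/h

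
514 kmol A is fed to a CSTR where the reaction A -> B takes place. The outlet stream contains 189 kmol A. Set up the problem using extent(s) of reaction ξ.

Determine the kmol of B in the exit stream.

For A: n = n₀ − 1ξ → 189 = 514 − 1ξ, giving ξ = 325 kmol.
Outlet amounts (n = n₀ + ν ξ):
  A: 514 − 1(325) = 189
  B: 0 + 1(325) = 325

325 kmol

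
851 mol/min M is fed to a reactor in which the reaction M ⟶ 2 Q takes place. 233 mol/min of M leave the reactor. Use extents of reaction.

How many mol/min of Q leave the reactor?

1240 mol/min

For M: n = n₀ − 1ξ → 233 = 851 − 1ξ, giving ξ = 618 mol/min.
Outlet amounts (n = n₀ + ν ξ):
  M: 851 − 1(618) = 233
  Q: 0 + 2(618) = 1236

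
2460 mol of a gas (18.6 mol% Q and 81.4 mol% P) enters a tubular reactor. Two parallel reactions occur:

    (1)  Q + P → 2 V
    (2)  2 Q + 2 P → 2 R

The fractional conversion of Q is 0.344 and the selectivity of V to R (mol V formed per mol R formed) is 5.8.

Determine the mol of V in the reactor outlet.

Conversion of Q: Q consumed = 0.344 × 457.6 = 157.4 mol = 1ξ₁ + 2ξ₂.
Selectivity: 2ξ₁ / (2ξ₂) = 5.8 → ξ₁ = 5.8 ξ₂.
Substitute: (1·5.8 + 2) ξ₂ = 157.4 → ξ₂ = 20.18 mol, ξ₁ = 117 mol.
Outlet amounts (n = n₀ + Σ ν·ξ):
  Q: 457.6 − 1(117) − 2(20.18) = 300.2
  P: 2002 − 1(117) − 2(20.18) = 1845
  V: 0 + 2(117) = 234.1
  R: 0 + 2(20.18) = 40.36

234 mol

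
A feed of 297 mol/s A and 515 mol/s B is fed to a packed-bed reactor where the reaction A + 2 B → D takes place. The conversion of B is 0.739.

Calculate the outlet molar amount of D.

B reacted = 0.739 × 515 = 380.6 mol/s; ν_B = −2, so ξ = 380.6/2 = 190.3 mol/s.
Outlet amounts (n = n₀ + ν ξ):
  A: 297 − 1(190.3) = 106.7
  B: 515 − 2(190.3) = 134.4
  D: 0 + 1(190.3) = 190.3

190 mol/s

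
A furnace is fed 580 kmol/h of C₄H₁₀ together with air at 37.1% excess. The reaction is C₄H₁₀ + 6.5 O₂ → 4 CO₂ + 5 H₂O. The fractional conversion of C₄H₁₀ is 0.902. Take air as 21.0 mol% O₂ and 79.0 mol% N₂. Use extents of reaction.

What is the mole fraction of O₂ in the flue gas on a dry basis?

Stoichiometric O₂ = 6.5 × 580 = 3770 kmol/h; O₂ fed = 3770 × 1.371 = 5169 kmol/h.
N₂ fed = 5169 × 79/21 = 19440 kmol/h.
Fuel reacted = 0.902 × 580 → ξ = 523.2 kmol/h.
Outlet (n = n₀ + ν ξ):
  C₄H₁₀: 580 − 1(523.2) = 56.84
  O₂: 5169 − 6.5(523.2) = 1768
  N₂: 19440 (inert)
  CO₂: 0 + 4(523.2) = 2093
  H₂O: 0 + 5(523.2) = 2616
Dry total = 23360 kmol/h; y_O₂ (dry) = 1768 / 23360 = 0.07569.

0.0757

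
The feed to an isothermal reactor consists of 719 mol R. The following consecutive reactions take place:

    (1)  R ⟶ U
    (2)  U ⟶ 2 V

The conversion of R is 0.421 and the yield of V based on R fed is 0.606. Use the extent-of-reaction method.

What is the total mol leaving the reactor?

937 mol

Conversion of R: R consumed = 1ξ₁ = 0.421 × 719 → ξ₁ = 302.7 mol.
Yield of V: 2ξ₂ / 719 = 0.606 → ξ₂ = 217.9 mol.
Outlet amounts (n = n₀ + Σ ν·ξ):
  R: 719 − 1(302.7) = 416.3
  U: 0 + 1(302.7) − 1(217.9) = 84.84
  V: 0 + 2(217.9) = 435.7
Total out = 416.3 + 84.84 + 435.7 = 936.9 mol.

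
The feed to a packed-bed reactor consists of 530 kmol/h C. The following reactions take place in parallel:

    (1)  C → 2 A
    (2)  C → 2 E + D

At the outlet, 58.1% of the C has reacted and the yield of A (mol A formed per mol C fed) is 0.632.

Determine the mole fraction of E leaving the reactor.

Yield of A: 2ξ₁ / 530 = 0.632 → ξ₁ = 167.5 kmol/h.
Conversion of C: 1ξ₁ + 1ξ₂ = 0.581 × 530 = 307.9 → ξ₂ = 140.5 kmol/h.
Outlet amounts (n = n₀ + Σ ν·ξ):
  C: 530 − 1(167.5) − 1(140.5) = 222.1
  A: 0 + 2(167.5) = 335
  E: 0 + 2(140.5) = 280.9
  D: 0 + 1(140.5) = 140.5
Total out = 978.4 kmol/h; y_E = 280.9 / 978.4 = 0.2871.

0.287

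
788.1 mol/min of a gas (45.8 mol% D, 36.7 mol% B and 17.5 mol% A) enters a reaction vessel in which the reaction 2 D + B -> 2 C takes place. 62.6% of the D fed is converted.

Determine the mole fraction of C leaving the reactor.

D reacted = 0.626 × 360.9 = 226 mol/min; ν_D = −2, so ξ = 226/2 = 113 mol/min.
Outlet amounts (n = n₀ + ν ξ):
  D: 360.9 − 2(113) = 135
  B: 289.2 − 1(113) = 176.3
  C: 0 + 2(113) = 226
  A: 137.9 (inert)
Total out = 675.1 mol/min; y_C = 226 / 675.1 = 0.3347.

0.335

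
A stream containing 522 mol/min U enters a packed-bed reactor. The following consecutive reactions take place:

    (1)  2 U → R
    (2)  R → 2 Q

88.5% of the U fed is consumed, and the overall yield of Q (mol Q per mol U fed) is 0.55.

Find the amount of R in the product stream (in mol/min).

Conversion of U: U consumed = 2ξ₁ = 0.885 × 522 → ξ₁ = 231 mol/min.
Yield of Q: 2ξ₂ / 522 = 0.55 → ξ₂ = 143.6 mol/min.
Outlet amounts (n = n₀ + Σ ν·ξ):
  U: 522 − 2(231) = 60.03
  R: 0 + 1(231) − 1(143.6) = 87.44
  Q: 0 + 2(143.6) = 287.1

87.4 mol/min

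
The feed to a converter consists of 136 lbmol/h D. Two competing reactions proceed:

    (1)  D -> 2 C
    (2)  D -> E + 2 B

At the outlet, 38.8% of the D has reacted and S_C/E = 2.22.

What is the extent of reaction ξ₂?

ξ₂ = 25 lbmol/h

Conversion of D: D consumed = 0.388 × 136 = 52.77 lbmol/h = 1ξ₁ + 1ξ₂.
Selectivity: 2ξ₁ / (1ξ₂) = 2.22 → ξ₁ = 1.11 ξ₂.
Substitute: (1·1.11 + 1) ξ₂ = 52.77 → ξ₂ = 25.01 lbmol/h, ξ₁ = 27.76 lbmol/h.
Outlet amounts (n = n₀ + Σ ν·ξ):
  D: 136 − 1(27.76) − 1(25.01) = 83.23
  C: 0 + 2(27.76) = 55.52
  E: 0 + 1(25.01) = 25.01
  B: 0 + 2(25.01) = 50.02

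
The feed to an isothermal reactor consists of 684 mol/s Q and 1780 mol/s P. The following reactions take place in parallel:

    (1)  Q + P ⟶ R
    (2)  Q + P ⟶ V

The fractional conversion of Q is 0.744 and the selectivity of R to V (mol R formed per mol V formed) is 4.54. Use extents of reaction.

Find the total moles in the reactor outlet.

Conversion of Q: Q consumed = 0.744 × 684 = 508.9 mol/s = 1ξ₁ + 1ξ₂.
Selectivity: 1ξ₁ / (1ξ₂) = 4.54 → ξ₁ = 4.54 ξ₂.
Substitute: (1·4.54 + 1) ξ₂ = 508.9 → ξ₂ = 91.86 mol/s, ξ₁ = 417 mol/s.
Outlet amounts (n = n₀ + Σ ν·ξ):
  Q: 684 − 1(417) − 1(91.86) = 175.1
  P: 1780 − 1(417) − 1(91.86) = 1271
  R: 0 + 1(417) = 417
  V: 0 + 1(91.86) = 91.86
Total out = 175.1 + 1271 + 417 + 91.86 = 1955 mol/s.

1960 mol/s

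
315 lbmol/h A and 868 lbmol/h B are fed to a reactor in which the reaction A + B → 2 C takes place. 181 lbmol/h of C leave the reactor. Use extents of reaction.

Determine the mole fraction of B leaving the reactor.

For C: n = n₀ + 2ξ → 181 = 0 + 2ξ, giving ξ = 90.5 lbmol/h.
Outlet amounts (n = n₀ + ν ξ):
  A: 315 − 1(90.5) = 224.5
  B: 868 − 1(90.5) = 777.5
  C: 0 + 2(90.5) = 181
Total out = 1183 lbmol/h; y_B = 777.5 / 1183 = 0.6572.

0.657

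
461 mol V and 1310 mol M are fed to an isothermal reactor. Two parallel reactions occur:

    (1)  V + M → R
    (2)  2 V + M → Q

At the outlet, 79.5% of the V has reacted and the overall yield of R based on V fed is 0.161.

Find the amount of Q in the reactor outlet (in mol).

Yield of R: 1ξ₁ / 461 = 0.161 → ξ₁ = 74.22 mol.
Conversion of V: 1ξ₁ + 2ξ₂ = 0.795 × 461 = 366.5 → ξ₂ = 146.1 mol.
Outlet amounts (n = n₀ + Σ ν·ξ):
  V: 461 − 1(74.22) − 2(146.1) = 94.5
  M: 1310 − 1(74.22) − 1(146.1) = 1090
  R: 0 + 1(74.22) = 74.22
  Q: 0 + 1(146.1) = 146.1

146 mol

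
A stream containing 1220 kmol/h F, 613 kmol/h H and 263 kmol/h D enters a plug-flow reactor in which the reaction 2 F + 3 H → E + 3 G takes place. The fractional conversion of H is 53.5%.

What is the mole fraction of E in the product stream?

H reacted = 0.535 × 613 = 328 kmol/h; ν_H = −3, so ξ = 328/3 = 109.3 kmol/h.
Outlet amounts (n = n₀ + ν ξ):
  F: 1220 − 2(109.3) = 1001
  H: 613 − 3(109.3) = 285
  E: 0 + 1(109.3) = 109.3
  G: 0 + 3(109.3) = 328
  D: 263 (inert)
Total out = 1987 kmol/h; y_E = 109.3 / 1987 = 0.05503.

0.055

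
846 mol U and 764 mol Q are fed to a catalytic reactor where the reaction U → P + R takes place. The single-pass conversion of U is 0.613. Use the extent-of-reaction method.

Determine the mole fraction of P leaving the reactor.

0.244

U reacted = 0.613 × 846 = 518.6 mol; ν_U = −1, so ξ = 518.6/1 = 518.6 mol.
Outlet amounts (n = n₀ + ν ξ):
  U: 846 − 1(518.6) = 327.4
  P: 0 + 1(518.6) = 518.6
  R: 0 + 1(518.6) = 518.6
  Q: 764 (inert)
Total out = 2129 mol; y_P = 518.6 / 2129 = 0.2436.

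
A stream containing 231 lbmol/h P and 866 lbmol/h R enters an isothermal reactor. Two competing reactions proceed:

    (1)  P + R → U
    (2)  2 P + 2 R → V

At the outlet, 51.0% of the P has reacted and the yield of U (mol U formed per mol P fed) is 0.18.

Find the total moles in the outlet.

Yield of U: 1ξ₁ / 231 = 0.18 → ξ₁ = 41.58 lbmol/h.
Conversion of P: 1ξ₁ + 2ξ₂ = 0.51 × 231 = 117.8 → ξ₂ = 38.12 lbmol/h.
Outlet amounts (n = n₀ + Σ ν·ξ):
  P: 231 − 1(41.58) − 2(38.12) = 113.2
  R: 866 − 1(41.58) − 2(38.12) = 748.2
  U: 0 + 1(41.58) = 41.58
  V: 0 + 1(38.12) = 38.12
Total out = 113.2 + 748.2 + 41.58 + 38.12 = 941.1 lbmol/h.

941 lbmol/h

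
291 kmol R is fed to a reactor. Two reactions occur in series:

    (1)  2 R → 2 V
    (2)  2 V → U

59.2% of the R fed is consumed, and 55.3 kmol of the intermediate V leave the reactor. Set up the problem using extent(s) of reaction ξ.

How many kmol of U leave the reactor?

58.5 kmol

Conversion of R: R consumed = 2ξ₁ = 0.592 × 291 → ξ₁ = 86.14 kmol.
V balance: n_V = 0 + 2ξ₁ − 2ξ₂ = 55.3 → ξ₂ = (2·86.14 − 55.3)/2 = 58.49 kmol.
Outlet amounts (n = n₀ + Σ ν·ξ):
  R: 291 − 2(86.14) = 118.7
  V: 0 + 2(86.14) − 2(58.49) = 55.3
  U: 0 + 1(58.49) = 58.49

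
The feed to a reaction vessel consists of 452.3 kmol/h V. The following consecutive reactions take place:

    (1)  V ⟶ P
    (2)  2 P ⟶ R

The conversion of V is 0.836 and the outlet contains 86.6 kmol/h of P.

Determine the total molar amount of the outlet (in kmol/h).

307 kmol/h

Conversion of V: V consumed = 1ξ₁ = 0.836 × 452.3 → ξ₁ = 378.1 kmol/h.
P balance: n_P = 0 + 1ξ₁ − 2ξ₂ = 86.6 → ξ₂ = (1·378.1 − 86.6)/2 = 145.8 kmol/h.
Outlet amounts (n = n₀ + Σ ν·ξ):
  V: 452.3 − 1(378.1) = 74.18
  P: 0 + 1(378.1) − 2(145.8) = 86.6
  R: 0 + 1(145.8) = 145.8
Total out = 74.18 + 86.6 + 145.8 = 306.5 kmol/h.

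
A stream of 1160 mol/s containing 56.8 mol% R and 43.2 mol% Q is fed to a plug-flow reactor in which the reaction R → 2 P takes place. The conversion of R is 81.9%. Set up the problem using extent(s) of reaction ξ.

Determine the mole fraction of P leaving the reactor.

R reacted = 0.819 × 658.9 = 539.6 mol/s; ν_R = −1, so ξ = 539.6/1 = 539.6 mol/s.
Outlet amounts (n = n₀ + ν ξ):
  R: 658.9 − 1(539.6) = 119.3
  P: 0 + 2(539.6) = 1079
  Q: 501.1 (inert)
Total out = 1700 mol/s; y_P = 1079 / 1700 = 0.635.

0.635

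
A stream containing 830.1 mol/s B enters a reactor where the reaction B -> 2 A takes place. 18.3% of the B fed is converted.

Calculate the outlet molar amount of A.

304 mol/s

B reacted = 0.183 × 830.1 = 151.9 mol/s; ν_B = −1, so ξ = 151.9/1 = 151.9 mol/s.
Outlet amounts (n = n₀ + ν ξ):
  B: 830.1 − 1(151.9) = 678.2
  A: 0 + 2(151.9) = 303.8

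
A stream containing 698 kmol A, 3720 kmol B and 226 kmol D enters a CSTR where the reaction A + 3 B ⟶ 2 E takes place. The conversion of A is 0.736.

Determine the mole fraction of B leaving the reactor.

A reacted = 0.736 × 698 = 513.7 kmol; ν_A = −1, so ξ = 513.7/1 = 513.7 kmol.
Outlet amounts (n = n₀ + ν ξ):
  A: 698 − 1(513.7) = 184.3
  B: 3720 − 3(513.7) = 2179
  E: 0 + 2(513.7) = 1027
  D: 226 (inert)
Total out = 3617 kmol; y_B = 2179 / 3617 = 0.6025.

0.602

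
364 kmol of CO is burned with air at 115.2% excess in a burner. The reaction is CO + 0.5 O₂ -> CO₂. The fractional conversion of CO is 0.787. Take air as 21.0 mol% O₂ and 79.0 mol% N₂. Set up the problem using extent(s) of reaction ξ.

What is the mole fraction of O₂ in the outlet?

0.119

Stoichiometric O₂ = 0.5 × 364 = 182 kmol; O₂ fed = 182 × 2.152 = 391.7 kmol.
N₂ fed = 391.7 × 79/21 = 1473 kmol.
Fuel reacted = 0.787 × 364 → ξ = 286.5 kmol.
Outlet (n = n₀ + ν ξ):
  CO: 364 − 1(286.5) = 77.53
  O₂: 391.7 − 0.5(286.5) = 248.4
  N₂: 1473 (inert)
  CO₂: 0 + 1(286.5) = 286.5
Total out = 2086 kmol; y_O₂ = 248.4 / 2086 = 0.1191.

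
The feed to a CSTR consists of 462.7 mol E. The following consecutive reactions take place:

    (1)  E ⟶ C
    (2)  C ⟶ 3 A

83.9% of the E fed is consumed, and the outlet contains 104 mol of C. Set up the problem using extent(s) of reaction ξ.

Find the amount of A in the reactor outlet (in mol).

853 mol

Conversion of E: E consumed = 1ξ₁ = 0.839 × 462.7 → ξ₁ = 388.2 mol.
C balance: n_C = 0 + 1ξ₁ − 1ξ₂ = 104 → ξ₂ = (1·388.2 − 104)/1 = 284.2 mol.
Outlet amounts (n = n₀ + Σ ν·ξ):
  E: 462.7 − 1(388.2) = 74.49
  C: 0 + 1(388.2) − 1(284.2) = 104
  A: 0 + 3(284.2) = 852.6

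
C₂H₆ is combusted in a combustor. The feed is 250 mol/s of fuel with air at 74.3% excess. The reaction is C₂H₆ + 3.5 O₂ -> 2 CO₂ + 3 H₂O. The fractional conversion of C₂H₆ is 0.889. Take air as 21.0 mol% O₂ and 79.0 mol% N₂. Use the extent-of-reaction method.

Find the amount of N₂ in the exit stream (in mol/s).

Stoichiometric O₂ = 3.5 × 250 = 875 mol/s; O₂ fed = 875 × 1.743 = 1525 mol/s.
N₂ fed = 1525 × 79/21 = 5737 mol/s.
Fuel reacted = 0.889 × 250 → ξ = 222.2 mol/s.
Outlet (n = n₀ + ν ξ):
  C₂H₆: 250 − 1(222.2) = 27.75
  O₂: 1525 − 3.5(222.2) = 747.2
  N₂: 5737 (inert)
  CO₂: 0 + 2(222.2) = 444.5
  H₂O: 0 + 3(222.2) = 666.8

5740 mol/s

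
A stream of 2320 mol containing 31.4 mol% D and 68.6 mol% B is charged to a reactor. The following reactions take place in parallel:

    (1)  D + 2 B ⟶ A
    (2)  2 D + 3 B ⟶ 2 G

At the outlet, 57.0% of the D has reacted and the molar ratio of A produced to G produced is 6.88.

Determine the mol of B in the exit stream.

787 mol

Conversion of D: D consumed = 0.57 × 728.5 = 415.2 mol = 1ξ₁ + 2ξ₂.
Selectivity: 1ξ₁ / (2ξ₂) = 6.88 → ξ₁ = 13.76 ξ₂.
Substitute: (1·13.76 + 2) ξ₂ = 415.2 → ξ₂ = 26.35 mol, ξ₁ = 362.5 mol.
Outlet amounts (n = n₀ + Σ ν·ξ):
  D: 728.5 − 1(362.5) − 2(26.35) = 313.2
  B: 1592 − 2(362.5) − 3(26.35) = 787.4
  A: 0 + 1(362.5) = 362.5
  G: 0 + 2(26.35) = 52.69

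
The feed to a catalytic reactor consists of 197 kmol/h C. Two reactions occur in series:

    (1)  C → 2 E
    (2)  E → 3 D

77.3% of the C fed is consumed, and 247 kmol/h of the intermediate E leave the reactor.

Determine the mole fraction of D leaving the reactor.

Conversion of C: C consumed = 1ξ₁ = 0.773 × 197 → ξ₁ = 152.3 kmol/h.
E balance: n_E = 0 + 2ξ₁ − 1ξ₂ = 247 → ξ₂ = (2·152.3 − 247)/1 = 57.56 kmol/h.
Outlet amounts (n = n₀ + Σ ν·ξ):
  C: 197 − 1(152.3) = 44.72
  E: 0 + 2(152.3) − 1(57.56) = 247
  D: 0 + 3(57.56) = 172.7
Total out = 464.4 kmol/h; y_D = 172.7 / 464.4 = 0.3718.

0.372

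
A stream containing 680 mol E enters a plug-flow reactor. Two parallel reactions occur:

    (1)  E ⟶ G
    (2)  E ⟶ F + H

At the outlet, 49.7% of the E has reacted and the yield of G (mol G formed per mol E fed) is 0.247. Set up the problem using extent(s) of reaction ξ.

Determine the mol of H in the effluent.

170 mol

Yield of G: 1ξ₁ / 680 = 0.247 → ξ₁ = 168 mol.
Conversion of E: 1ξ₁ + 1ξ₂ = 0.497 × 680 = 338 → ξ₂ = 170 mol.
Outlet amounts (n = n₀ + Σ ν·ξ):
  E: 680 − 1(168) − 1(170) = 342
  G: 0 + 1(168) = 168
  F: 0 + 1(170) = 170
  H: 0 + 1(170) = 170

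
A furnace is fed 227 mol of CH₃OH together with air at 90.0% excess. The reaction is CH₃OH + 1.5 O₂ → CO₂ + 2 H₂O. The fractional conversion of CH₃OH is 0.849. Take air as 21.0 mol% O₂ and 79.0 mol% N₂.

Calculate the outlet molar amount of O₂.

358 mol

Stoichiometric O₂ = 1.5 × 227 = 340.5 mol; O₂ fed = 340.5 × 1.900 = 646.9 mol.
N₂ fed = 646.9 × 79/21 = 2434 mol.
Fuel reacted = 0.849 × 227 → ξ = 192.7 mol.
Outlet (n = n₀ + ν ξ):
  CH₃OH: 227 − 1(192.7) = 34.28
  O₂: 646.9 − 1.5(192.7) = 357.9
  N₂: 2434 (inert)
  CO₂: 0 + 1(192.7) = 192.7
  H₂O: 0 + 2(192.7) = 385.4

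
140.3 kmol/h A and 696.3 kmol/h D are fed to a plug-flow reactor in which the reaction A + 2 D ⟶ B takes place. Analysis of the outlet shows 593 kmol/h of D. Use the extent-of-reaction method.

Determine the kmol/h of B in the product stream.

51.6 kmol/h

For D: n = n₀ − 2ξ → 593 = 696.3 − 2ξ, giving ξ = 51.65 kmol/h.
Outlet amounts (n = n₀ + ν ξ):
  A: 140.3 − 1(51.65) = 88.65
  D: 696.3 − 2(51.65) = 593
  B: 0 + 1(51.65) = 51.65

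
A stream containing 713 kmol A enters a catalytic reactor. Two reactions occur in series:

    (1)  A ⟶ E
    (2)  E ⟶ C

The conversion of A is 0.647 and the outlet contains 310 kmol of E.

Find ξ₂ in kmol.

Conversion of A: A consumed = 1ξ₁ = 0.647 × 713 → ξ₁ = 461.3 kmol.
E balance: n_E = 0 + 1ξ₁ − 1ξ₂ = 310 → ξ₂ = (1·461.3 − 310)/1 = 151.3 kmol.
Outlet amounts (n = n₀ + Σ ν·ξ):
  A: 713 − 1(461.3) = 251.7
  E: 0 + 1(461.3) − 1(151.3) = 310
  C: 0 + 1(151.3) = 151.3

ξ₂ = 151 kmol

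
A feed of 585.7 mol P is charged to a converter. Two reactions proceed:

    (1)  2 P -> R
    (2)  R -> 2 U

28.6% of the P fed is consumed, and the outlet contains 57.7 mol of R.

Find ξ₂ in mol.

Conversion of P: P consumed = 2ξ₁ = 0.286 × 585.7 → ξ₁ = 83.76 mol.
R balance: n_R = 0 + 1ξ₁ − 1ξ₂ = 57.7 → ξ₂ = (1·83.76 − 57.7)/1 = 26.06 mol.
Outlet amounts (n = n₀ + Σ ν·ξ):
  P: 585.7 − 2(83.76) = 418.2
  R: 0 + 1(83.76) − 1(26.06) = 57.7
  U: 0 + 2(26.06) = 52.11

ξ₂ = 26.1 mol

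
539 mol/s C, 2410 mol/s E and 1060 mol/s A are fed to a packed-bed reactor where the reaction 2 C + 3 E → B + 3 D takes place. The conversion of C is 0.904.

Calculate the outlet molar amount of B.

244 mol/s

C reacted = 0.904 × 539 = 487.3 mol/s; ν_C = −2, so ξ = 487.3/2 = 243.6 mol/s.
Outlet amounts (n = n₀ + ν ξ):
  C: 539 − 2(243.6) = 51.74
  E: 2410 − 3(243.6) = 1679
  B: 0 + 1(243.6) = 243.6
  D: 0 + 3(243.6) = 730.9
  A: 1060 (inert)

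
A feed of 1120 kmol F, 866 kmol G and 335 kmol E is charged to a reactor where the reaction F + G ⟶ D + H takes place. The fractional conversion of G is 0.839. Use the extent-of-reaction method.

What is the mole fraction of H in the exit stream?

G reacted = 0.839 × 866 = 726.6 kmol; ν_G = −1, so ξ = 726.6/1 = 726.6 kmol.
Outlet amounts (n = n₀ + ν ξ):
  F: 1120 − 1(726.6) = 393.4
  G: 866 − 1(726.6) = 139.4
  D: 0 + 1(726.6) = 726.6
  H: 0 + 1(726.6) = 726.6
  E: 335 (inert)
Total out = 2321 kmol; y_H = 726.6 / 2321 = 0.313.

0.313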